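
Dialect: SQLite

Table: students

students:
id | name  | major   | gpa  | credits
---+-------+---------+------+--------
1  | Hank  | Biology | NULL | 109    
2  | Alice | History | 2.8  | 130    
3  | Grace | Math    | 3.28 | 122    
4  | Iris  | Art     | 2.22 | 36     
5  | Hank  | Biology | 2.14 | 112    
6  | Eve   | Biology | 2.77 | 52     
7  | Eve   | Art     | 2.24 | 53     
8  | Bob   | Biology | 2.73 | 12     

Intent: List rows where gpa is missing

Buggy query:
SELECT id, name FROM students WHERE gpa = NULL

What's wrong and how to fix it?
Bug: '= NULL' is always unknown in SQL three-valued logic, so no rows match

Fix: Use IS NULL to test for NULL

Corrected query:
SELECT id, name FROM students WHERE gpa IS NULL

Result:
id | name
---+-----
1  | Hank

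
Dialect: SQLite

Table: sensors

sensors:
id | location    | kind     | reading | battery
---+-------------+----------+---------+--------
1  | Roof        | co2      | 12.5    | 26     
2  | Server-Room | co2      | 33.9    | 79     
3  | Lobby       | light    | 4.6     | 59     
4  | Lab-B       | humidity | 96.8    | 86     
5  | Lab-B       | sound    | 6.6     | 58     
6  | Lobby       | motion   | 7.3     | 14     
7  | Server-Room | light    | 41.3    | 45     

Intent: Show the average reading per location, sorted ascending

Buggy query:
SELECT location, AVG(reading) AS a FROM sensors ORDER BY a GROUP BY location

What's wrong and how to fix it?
Bug: ORDER BY appears before GROUP BY; SQL clause order requires GROUP BY first

Fix: Reorder: SELECT … FROM … GROUP BY … ORDER BY …

Corrected query:
SELECT location, AVG(reading) AS a FROM sensors GROUP BY location ORDER BY a

Result:
location    | a   
------------+-----
Lobby       | 5.95
Roof        | 12.5
Server-Room | 37.6
Lab-B       | 51.7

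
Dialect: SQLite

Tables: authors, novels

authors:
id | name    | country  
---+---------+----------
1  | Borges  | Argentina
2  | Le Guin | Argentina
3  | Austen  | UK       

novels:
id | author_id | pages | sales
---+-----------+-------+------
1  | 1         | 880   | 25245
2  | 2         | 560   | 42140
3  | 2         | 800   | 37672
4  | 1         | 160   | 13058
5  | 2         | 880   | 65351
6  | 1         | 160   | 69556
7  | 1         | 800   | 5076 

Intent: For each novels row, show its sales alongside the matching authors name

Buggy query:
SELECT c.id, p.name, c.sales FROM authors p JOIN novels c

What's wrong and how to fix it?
Bug: Missing join condition: each novels row is matched to all authors rows instead of just its own

Fix: Specify the join condition linking the foreign key to the parent id

Corrected query:
SELECT c.id, p.name, c.sales FROM authors p JOIN novels c ON c.author_id = p.id

Result:
id | name    | sales
---+---------+------
1  | Borges  | 25245
2  | Le Guin | 42140
3  | Le Guin | 37672
4  | Borges  | 13058
5  | Le Guin | 65351
6  | Borges  | 69556
7  | Borges  | 5076 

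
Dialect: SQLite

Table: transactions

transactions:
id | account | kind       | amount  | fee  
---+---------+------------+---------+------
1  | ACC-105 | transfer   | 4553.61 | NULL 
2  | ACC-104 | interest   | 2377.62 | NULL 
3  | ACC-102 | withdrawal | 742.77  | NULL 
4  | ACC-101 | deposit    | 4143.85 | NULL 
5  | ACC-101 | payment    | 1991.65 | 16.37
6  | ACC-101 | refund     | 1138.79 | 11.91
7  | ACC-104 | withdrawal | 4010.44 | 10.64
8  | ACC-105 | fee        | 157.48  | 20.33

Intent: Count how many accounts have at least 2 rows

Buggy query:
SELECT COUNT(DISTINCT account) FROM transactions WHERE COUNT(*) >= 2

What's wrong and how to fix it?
Bug: WHERE filters individual rows, not groups, so a group-level COUNT is invalid there

Fix: Group first with HAVING COUNT(*) >= 2, then COUNT the resulting groups

Corrected query:
SELECT COUNT(*) FROM (SELECT account FROM transactions GROUP BY account HAVING COUNT(*) >= 2)

Result:
COUNT(*)
--------
3       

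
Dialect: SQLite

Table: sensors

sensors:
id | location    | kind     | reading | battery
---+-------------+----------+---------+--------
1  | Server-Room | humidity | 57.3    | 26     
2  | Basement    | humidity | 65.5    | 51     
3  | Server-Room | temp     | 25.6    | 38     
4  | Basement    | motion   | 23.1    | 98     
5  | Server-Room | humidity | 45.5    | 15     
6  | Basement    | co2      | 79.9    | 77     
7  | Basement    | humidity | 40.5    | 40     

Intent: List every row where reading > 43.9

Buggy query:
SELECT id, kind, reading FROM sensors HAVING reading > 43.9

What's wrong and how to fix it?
Bug: This is a non-aggregate query (no GROUP BY, no aggregates), so in SQLite the HAVING clause is invalid here; a row-level condition belongs in WHERE

Fix: Replace HAVING with WHERE since the condition applies to individual rows

Corrected query:
SELECT id, kind, reading FROM sensors WHERE reading > 43.9

Result:
id | kind     | reading
---+----------+--------
1  | humidity | 57.3   
2  | humidity | 65.5   
5  | humidity | 45.5   
6  | co2      | 79.9   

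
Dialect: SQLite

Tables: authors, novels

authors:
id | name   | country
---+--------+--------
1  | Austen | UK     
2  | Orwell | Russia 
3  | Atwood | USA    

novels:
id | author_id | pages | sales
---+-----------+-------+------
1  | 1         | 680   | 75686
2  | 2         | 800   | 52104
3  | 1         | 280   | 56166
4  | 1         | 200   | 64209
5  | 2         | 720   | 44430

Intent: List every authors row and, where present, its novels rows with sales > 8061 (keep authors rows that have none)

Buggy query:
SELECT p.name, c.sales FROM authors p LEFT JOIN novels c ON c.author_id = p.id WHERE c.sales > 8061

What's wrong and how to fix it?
Bug: Filtering c.sales in WHERE discards the NULL rows produced by LEFT JOIN, turning it into an inner join

Fix: Put 'c.sales > 8061' in the JOIN's ON clause instead of WHERE

Corrected query:
SELECT p.name, c.sales FROM authors p LEFT JOIN novels c ON c.author_id = p.id AND c.sales > 8061

Result:
name   | sales
-------+------
Austen | 56166
Austen | 64209
Austen | 75686
Orwell | 44430
Orwell | 52104
Atwood | NULL 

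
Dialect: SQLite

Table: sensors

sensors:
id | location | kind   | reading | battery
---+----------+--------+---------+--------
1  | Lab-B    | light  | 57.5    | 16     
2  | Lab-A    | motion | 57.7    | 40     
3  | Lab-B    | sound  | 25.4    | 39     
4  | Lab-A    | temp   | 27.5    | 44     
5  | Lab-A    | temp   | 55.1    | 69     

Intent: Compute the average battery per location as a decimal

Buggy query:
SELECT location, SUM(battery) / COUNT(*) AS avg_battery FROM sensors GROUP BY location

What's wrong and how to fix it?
Bug: SUM(battery) and COUNT(*) are both integers; the division truncates the fractional part

Fix: Cast one side to REAL so the division keeps the fractional part

Corrected query:
SELECT location, SUM(battery) * 1.0 / COUNT(*) AS avg_battery FROM sensors GROUP BY location

Result:
location | avg_battery
---------+------------
Lab-A    | 51         
Lab-B    | 27.5       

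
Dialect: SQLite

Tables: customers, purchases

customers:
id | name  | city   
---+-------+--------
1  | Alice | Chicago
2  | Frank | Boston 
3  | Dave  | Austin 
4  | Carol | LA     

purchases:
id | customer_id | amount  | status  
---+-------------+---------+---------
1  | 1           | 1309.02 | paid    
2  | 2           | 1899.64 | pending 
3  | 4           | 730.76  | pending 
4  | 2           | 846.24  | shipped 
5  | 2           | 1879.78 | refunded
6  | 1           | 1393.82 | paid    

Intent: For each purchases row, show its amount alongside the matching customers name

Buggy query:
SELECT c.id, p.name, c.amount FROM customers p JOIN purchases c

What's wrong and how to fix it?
Bug: JOIN with no ON clause produces a cartesian product; every purchases row pairs with every customers row

Fix: Add ON c.customer_id = p.id to the JOIN

Corrected query:
SELECT c.id, p.name, c.amount FROM customers p JOIN purchases c ON c.customer_id = p.id

Result:
id | name  | amount 
---+-------+--------
1  | Alice | 1309.02
2  | Frank | 1899.64
3  | Carol | 730.76 
4  | Frank | 846.24 
5  | Frank | 1879.78
6  | Alice | 1393.82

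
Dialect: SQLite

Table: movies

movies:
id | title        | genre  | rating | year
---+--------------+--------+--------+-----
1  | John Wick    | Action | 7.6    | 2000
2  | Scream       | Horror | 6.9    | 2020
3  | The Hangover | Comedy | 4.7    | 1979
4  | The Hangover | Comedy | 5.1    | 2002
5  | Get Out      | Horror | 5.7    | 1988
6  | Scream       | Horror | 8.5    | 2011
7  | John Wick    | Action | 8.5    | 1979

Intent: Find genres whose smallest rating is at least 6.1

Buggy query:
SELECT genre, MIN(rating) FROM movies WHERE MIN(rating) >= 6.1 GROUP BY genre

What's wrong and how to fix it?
Bug: MIN() in WHERE is a misuse of aggregate

Fix: Replace WHERE with HAVING after the GROUP BY

Corrected query:
SELECT genre, MIN(rating) FROM movies GROUP BY genre HAVING MIN(rating) >= 6.1

Result:
genre  | MIN(rating)
-------+------------
Action | 7.6        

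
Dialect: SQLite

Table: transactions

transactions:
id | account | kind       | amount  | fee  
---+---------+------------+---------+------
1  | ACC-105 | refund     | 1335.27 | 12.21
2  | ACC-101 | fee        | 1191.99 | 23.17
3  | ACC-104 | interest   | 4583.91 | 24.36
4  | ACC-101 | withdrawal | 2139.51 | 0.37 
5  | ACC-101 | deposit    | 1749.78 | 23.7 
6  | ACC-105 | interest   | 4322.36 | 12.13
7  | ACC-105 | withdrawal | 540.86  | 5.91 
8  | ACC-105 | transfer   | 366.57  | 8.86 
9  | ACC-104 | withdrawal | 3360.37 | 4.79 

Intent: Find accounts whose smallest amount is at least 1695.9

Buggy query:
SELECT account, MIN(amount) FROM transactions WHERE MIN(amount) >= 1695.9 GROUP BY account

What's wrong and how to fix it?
Bug: Aggregates like MIN are computed per group after WHERE runs

Fix: Use HAVING for the per-group MIN condition

Corrected query:
SELECT account, MIN(amount) FROM transactions GROUP BY account HAVING MIN(amount) >= 1695.9

Result:
account | MIN(amount)
--------+------------
ACC-104 | 3360.37    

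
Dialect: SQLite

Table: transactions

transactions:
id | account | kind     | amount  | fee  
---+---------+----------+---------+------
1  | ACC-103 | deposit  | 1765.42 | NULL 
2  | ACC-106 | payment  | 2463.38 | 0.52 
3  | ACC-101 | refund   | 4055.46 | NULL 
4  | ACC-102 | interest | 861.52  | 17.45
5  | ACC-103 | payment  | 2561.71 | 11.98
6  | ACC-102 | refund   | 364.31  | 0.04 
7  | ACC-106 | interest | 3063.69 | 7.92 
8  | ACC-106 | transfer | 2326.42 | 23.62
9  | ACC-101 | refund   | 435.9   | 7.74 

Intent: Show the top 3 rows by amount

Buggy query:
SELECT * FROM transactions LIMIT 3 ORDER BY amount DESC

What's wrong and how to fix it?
Bug: LIMIT must come after ORDER BY

Fix: Swap the clauses: ORDER BY first, then LIMIT

Corrected query:
SELECT * FROM transactions ORDER BY amount DESC LIMIT 3

Result:
id | account | kind     | amount  | fee  
---+---------+----------+---------+------
3  | ACC-101 | refund   | 4055.46 | NULL 
7  | ACC-106 | interest | 3063.69 | 7.92 
5  | ACC-103 | payment  | 2561.71 | 11.98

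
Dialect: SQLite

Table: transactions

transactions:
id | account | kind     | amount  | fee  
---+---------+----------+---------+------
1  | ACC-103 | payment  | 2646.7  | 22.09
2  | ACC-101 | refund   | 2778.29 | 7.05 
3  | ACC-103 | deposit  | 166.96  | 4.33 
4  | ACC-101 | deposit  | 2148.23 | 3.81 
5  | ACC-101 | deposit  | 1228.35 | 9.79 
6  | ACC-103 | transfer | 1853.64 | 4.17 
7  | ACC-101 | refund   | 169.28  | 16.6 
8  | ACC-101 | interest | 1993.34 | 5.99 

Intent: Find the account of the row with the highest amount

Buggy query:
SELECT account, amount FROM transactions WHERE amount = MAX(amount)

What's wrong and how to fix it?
Bug: MAX(amount) is an aggregate and cannot be used directly in WHERE

Fix: Use a subquery: WHERE amount = (SELECT MAX(amount) FROM transactions)

Corrected query:
SELECT account, amount FROM transactions WHERE amount = (SELECT MAX(amount) FROM transactions)

Result:
account | amount 
--------+--------
ACC-101 | 2778.29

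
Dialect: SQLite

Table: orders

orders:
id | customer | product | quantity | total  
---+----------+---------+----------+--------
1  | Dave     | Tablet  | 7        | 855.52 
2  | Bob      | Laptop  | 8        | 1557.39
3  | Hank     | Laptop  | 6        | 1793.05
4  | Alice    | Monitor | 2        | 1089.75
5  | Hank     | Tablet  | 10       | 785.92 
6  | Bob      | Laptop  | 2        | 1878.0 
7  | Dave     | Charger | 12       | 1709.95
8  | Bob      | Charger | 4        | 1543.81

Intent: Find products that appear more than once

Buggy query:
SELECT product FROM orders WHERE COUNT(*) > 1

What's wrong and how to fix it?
Bug: WHERE can't reference COUNT(*); aggregates are computed after WHERE

Fix: GROUP BY product, then filter groups with HAVING COUNT(*) > 1

Corrected query:
SELECT product FROM orders GROUP BY product HAVING COUNT(*) > 1

Result:
product
-------
Charger
Laptop 
Tablet 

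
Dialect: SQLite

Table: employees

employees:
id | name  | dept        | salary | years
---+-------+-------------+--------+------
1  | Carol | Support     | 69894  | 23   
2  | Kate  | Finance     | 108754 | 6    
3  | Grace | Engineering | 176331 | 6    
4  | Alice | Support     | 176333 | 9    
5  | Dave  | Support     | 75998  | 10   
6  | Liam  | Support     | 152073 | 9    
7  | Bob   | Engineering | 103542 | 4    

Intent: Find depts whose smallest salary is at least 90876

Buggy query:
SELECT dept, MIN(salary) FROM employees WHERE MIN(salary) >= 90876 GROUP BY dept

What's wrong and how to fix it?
Bug: MIN() in WHERE is a misuse of aggregate

Fix: Replace WHERE with HAVING after the GROUP BY

Corrected query:
SELECT dept, MIN(salary) FROM employees GROUP BY dept HAVING MIN(salary) >= 90876

Result:
dept        | MIN(salary)
------------+------------
Engineering | 103542     
Finance     | 108754     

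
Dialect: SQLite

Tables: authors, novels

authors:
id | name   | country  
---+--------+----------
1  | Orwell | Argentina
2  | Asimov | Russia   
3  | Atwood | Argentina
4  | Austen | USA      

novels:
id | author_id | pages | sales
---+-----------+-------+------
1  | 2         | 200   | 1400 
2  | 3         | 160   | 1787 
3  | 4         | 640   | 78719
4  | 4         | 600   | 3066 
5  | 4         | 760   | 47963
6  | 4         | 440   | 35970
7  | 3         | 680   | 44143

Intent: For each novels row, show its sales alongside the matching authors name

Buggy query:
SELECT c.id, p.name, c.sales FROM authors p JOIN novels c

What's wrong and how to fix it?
Bug: JOIN with no ON clause produces a cartesian product; every novels row pairs with every authors row

Fix: Specify the join condition linking the foreign key to the parent id

Corrected query:
SELECT c.id, p.name, c.sales FROM authors p JOIN novels c ON c.author_id = p.id

Result:
id | name   | sales
---+--------+------
1  | Asimov | 1400 
2  | Atwood | 1787 
3  | Austen | 78719
4  | Austen | 3066 
5  | Austen | 47963
6  | Austen | 35970
7  | Atwood | 44143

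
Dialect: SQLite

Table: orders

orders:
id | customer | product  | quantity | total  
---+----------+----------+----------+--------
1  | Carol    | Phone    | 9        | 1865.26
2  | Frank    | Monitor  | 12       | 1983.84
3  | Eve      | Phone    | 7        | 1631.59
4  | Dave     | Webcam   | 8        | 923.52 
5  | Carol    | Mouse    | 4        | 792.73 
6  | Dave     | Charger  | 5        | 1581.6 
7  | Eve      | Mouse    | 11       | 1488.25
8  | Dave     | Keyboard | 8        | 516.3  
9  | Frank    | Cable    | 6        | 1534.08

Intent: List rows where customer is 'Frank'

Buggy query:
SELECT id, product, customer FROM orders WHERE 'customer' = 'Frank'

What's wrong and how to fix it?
Bug: Single quotes denote string literals in SQL; the column name is being compared as a constant string

Fix: Remove the quotes around the column name (or use double quotes for an identifier)

Corrected query:
SELECT id, product, customer FROM orders WHERE customer = 'Frank'

Result:
id | product | customer
---+---------+---------
2  | Monitor | Frank   
9  | Cable   | Frank   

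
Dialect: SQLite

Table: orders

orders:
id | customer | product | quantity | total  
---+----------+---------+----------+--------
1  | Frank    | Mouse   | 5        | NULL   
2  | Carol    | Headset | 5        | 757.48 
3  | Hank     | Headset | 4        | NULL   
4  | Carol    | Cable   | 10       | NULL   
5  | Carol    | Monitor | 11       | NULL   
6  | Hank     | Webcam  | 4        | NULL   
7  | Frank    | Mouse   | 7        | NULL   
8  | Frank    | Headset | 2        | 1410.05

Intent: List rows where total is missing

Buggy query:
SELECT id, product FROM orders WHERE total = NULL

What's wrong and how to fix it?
Bug: '= NULL' is always unknown in SQL three-valued logic, so no rows match

Fix: Replace '= NULL' with 'IS NULL'

Corrected query:
SELECT id, product FROM orders WHERE total IS NULL

Result:
id | product
---+--------
1  | Mouse  
3  | Headset
4  | Cable  
5  | Monitor
6  | Webcam 
7  | Mouse  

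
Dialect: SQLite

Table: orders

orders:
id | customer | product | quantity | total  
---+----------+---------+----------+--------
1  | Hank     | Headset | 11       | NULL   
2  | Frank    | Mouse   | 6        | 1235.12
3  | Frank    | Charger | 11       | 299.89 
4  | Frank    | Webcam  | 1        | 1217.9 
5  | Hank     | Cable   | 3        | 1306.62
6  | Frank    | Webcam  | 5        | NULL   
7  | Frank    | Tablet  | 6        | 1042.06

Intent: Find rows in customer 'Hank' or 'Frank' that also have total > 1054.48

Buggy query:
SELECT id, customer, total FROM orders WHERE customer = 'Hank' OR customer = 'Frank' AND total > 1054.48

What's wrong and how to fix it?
Bug: AND binds tighter than OR, so this parses as customer = 'Hank' OR (customer = 'Frank' AND total > 1054.48)

Fix: Add parentheses around the OR so the AND applies to both alternatives

Corrected query:
SELECT id, customer, total FROM orders WHERE (customer = 'Hank' OR customer = 'Frank') AND total > 1054.48

Result:
id | customer | total  
---+----------+--------
2  | Frank    | 1235.12
4  | Frank    | 1217.9 
5  | Hank     | 1306.62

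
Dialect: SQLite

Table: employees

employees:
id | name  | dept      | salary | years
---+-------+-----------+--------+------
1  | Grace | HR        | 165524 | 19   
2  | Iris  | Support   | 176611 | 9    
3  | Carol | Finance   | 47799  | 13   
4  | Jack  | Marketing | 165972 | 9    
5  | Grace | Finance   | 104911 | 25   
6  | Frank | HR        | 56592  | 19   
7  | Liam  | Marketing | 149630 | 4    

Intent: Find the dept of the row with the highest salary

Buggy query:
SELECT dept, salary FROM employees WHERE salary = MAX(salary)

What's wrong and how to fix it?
Bug: MAX(salary) is an aggregate and cannot be used directly in WHERE

Fix: Wrap MAX in a scalar subquery so WHERE compares against a single value

Corrected query:
SELECT dept, salary FROM employees WHERE salary = (SELECT MAX(salary) FROM employees)

Result:
dept    | salary
--------+-------
Support | 176611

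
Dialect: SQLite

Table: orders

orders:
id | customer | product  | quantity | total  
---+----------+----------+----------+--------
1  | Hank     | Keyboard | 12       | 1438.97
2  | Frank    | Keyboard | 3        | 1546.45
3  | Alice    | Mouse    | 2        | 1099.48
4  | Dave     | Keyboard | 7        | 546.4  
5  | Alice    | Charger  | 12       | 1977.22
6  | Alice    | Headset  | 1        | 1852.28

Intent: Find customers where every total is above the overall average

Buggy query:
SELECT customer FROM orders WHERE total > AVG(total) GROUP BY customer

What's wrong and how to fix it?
Bug: AVG() is an aggregate; it can't sit directly in WHERE

Fix: Use a subquery for AVG and a HAVING MIN(...) filter so the condition holds for every row in the group

Corrected query:
SELECT customer FROM orders GROUP BY customer HAVING MIN(total) > (SELECT AVG(total) FROM orders)

Result:
customer
--------
Frank   
Hank    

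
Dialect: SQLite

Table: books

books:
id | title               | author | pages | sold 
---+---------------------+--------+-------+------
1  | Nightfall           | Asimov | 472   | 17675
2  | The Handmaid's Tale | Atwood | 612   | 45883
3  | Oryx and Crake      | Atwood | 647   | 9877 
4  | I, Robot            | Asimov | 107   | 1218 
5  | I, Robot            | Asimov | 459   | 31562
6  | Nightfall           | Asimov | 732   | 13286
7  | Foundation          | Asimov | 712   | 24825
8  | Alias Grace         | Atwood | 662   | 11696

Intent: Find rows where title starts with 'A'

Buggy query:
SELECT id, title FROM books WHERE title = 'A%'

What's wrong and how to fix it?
Bug: Wildcards only work with LIKE; '=' treats '%' as a literal character

Fix: Replace '=' with LIKE so 'A%' is treated as a pattern

Corrected query:
SELECT id, title FROM books WHERE title LIKE 'A%'

Result:
id | title      
---+------------
8  | Alias Grace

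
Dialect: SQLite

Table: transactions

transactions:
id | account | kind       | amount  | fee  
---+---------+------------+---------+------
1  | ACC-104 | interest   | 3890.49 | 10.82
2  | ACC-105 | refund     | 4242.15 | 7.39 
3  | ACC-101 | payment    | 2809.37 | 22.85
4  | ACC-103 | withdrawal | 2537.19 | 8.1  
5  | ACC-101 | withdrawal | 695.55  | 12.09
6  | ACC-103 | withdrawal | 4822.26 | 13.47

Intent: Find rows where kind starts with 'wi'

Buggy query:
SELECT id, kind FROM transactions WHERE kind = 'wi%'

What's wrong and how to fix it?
Bug: '=' compares the literal string including the % character; pattern matching needs LIKE

Fix: Replace '=' with LIKE so 'wi%' is treated as a pattern

Corrected query:
SELECT id, kind FROM transactions WHERE kind LIKE 'wi%'

Result:
id | kind      
---+-----------
4  | withdrawal
5  | withdrawal
6  | withdrawal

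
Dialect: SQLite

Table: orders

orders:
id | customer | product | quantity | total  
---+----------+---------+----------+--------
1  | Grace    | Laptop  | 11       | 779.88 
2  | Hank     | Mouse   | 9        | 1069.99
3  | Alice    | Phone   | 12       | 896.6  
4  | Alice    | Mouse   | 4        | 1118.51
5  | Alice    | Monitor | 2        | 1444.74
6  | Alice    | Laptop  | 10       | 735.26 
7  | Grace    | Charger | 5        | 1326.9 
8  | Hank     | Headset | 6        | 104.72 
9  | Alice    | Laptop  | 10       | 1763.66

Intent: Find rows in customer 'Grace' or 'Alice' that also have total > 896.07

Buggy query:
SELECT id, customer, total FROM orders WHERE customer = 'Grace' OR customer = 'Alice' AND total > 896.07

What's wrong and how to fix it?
Bug: Without parentheses, AND is evaluated before OR, so the total filter only applies to the 'Alice' branch

Fix: Add parentheses around the OR so the AND applies to both alternatives

Corrected query:
SELECT id, customer, total FROM orders WHERE (customer = 'Grace' OR customer = 'Alice') AND total > 896.07

Result:
id | customer | total  
---+----------+--------
3  | Alice    | 896.6  
4  | Alice    | 1118.51
5  | Alice    | 1444.74
7  | Grace    | 1326.9 
9  | Alice    | 1763.66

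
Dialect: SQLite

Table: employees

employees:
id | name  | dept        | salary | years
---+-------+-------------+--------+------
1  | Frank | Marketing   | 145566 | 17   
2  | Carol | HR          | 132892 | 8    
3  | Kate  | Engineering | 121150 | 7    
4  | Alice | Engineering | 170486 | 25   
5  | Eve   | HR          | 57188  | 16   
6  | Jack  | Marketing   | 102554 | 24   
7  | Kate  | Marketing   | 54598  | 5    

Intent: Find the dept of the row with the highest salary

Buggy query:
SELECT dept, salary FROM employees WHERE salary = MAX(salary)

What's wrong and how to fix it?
Bug: MAX(salary) is an aggregate and cannot be used directly in WHERE

Fix: Wrap MAX in a scalar subquery so WHERE compares against a single value

Corrected query:
SELECT dept, salary FROM employees WHERE salary = (SELECT MAX(salary) FROM employees)

Result:
dept        | salary
------------+-------
Engineering | 170486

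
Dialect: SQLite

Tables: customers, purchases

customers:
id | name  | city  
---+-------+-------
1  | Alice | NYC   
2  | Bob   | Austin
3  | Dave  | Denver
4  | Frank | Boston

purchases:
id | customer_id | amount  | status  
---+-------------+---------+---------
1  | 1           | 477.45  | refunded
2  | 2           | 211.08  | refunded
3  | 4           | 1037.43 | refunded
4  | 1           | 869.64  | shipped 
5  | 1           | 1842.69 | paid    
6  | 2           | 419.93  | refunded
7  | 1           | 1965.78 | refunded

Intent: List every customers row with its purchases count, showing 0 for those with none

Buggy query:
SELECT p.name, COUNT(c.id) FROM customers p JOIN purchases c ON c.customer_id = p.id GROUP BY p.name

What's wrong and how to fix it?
Bug: INNER JOIN drops customers rows that have no matching purchases rows

Fix: Switch to LEFT JOIN to retain unmatched parent rows

Corrected query:
SELECT p.name, COUNT(c.id) FROM customers p LEFT JOIN purchases c ON c.customer_id = p.id GROUP BY p.name

Result:
name  | COUNT(c.id)
------+------------
Alice | 4          
Bob   | 2          
Dave  | 0          
Frank | 1          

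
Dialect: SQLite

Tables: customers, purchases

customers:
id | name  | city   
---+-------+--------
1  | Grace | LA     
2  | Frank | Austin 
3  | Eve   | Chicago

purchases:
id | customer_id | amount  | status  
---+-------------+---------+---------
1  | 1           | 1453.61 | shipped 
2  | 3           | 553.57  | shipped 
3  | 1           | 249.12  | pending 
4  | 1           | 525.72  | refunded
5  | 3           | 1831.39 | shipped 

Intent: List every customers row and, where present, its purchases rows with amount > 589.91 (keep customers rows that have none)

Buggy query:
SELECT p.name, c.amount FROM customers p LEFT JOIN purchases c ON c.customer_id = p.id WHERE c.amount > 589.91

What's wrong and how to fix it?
Bug: Filtering c.amount in WHERE discards the NULL rows produced by LEFT JOIN, turning it into an inner join

Fix: Move the right-table condition into the ON clause so unmatched parents are kept

Corrected query:
SELECT p.name, c.amount FROM customers p LEFT JOIN purchases c ON c.customer_id = p.id AND c.amount > 589.91

Result:
name  | amount 
------+--------
Grace | 1453.61
Frank | NULL   
Eve   | 1831.39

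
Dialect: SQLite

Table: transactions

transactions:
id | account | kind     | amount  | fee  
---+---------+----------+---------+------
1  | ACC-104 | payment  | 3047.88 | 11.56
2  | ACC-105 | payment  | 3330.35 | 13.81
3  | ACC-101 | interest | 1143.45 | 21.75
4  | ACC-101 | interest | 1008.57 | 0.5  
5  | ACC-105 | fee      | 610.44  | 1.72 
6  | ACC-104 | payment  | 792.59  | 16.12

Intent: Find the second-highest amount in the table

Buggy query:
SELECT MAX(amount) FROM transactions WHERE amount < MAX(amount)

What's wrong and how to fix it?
Bug: The inner MAX is an aggregate inside WHERE, which is not allowed

Fix: Put the inner MAX in a scalar subquery

Corrected query:
SELECT MAX(amount) FROM transactions WHERE amount < (SELECT MAX(amount) FROM transactions)

Result:
MAX(amount)
-----------
3047.88    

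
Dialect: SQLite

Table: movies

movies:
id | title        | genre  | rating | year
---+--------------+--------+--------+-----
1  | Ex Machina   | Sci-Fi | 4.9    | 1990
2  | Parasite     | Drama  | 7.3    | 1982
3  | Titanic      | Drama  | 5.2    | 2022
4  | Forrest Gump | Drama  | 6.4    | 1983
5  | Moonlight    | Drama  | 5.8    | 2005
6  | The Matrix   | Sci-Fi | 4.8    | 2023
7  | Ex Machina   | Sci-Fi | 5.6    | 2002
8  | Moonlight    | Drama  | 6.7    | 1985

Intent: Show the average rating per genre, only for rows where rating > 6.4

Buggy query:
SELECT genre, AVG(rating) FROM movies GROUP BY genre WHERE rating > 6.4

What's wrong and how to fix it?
Bug: WHERE cannot follow GROUP BY

Fix: Move the WHERE clause before GROUP BY

Corrected query:
SELECT genre, AVG(rating) FROM movies WHERE rating > 6.4 GROUP BY genre

Result:
genre | AVG(rating)
------+------------
Drama | 7          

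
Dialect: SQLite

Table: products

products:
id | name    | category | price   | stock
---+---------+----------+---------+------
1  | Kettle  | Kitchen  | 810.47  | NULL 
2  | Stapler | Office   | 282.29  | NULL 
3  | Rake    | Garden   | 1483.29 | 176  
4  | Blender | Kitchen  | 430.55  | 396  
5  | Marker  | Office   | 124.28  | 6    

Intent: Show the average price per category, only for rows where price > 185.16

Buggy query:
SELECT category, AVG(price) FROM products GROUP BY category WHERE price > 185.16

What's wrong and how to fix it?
Bug: Row-level WHERE must come before GROUP BY in the clause order

Fix: Move the WHERE clause before GROUP BY

Corrected query:
SELECT category, AVG(price) FROM products WHERE price > 185.16 GROUP BY category

Result:
category | AVG(price)
---------+-----------
Garden   | 1483.29   
Kitchen  | 620.51    
Office   | 282.29    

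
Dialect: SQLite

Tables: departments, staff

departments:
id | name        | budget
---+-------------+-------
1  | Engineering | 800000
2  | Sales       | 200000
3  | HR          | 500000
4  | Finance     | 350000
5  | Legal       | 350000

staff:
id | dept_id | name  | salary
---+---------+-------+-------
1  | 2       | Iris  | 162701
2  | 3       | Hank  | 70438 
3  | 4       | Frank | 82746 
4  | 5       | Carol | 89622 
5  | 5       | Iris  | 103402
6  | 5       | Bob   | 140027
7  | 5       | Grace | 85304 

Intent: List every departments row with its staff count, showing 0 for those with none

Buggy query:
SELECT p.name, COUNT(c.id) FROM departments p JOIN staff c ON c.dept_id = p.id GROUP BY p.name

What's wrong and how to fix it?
Bug: INNER JOIN drops departments rows that have no matching staff rows

Fix: Switch to LEFT JOIN to retain unmatched parent rows

Corrected query:
SELECT p.name, COUNT(c.id) FROM departments p LEFT JOIN staff c ON c.dept_id = p.id GROUP BY p.name

Result:
name        | COUNT(c.id)
------------+------------
Engineering | 0          
Finance     | 1          
HR          | 1          
Legal       | 4          
Sales       | 1          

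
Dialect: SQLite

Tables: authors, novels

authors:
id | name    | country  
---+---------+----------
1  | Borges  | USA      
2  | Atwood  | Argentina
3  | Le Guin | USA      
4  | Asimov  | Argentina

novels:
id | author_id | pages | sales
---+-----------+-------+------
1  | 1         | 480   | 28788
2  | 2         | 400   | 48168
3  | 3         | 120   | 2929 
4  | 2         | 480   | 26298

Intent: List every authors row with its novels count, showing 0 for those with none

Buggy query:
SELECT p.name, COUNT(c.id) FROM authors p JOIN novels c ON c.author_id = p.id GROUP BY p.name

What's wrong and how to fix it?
Bug: An inner join excludes parents with zero children

Fix: Switch to LEFT JOIN to retain unmatched parent rows

Corrected query:
SELECT p.name, COUNT(c.id) FROM authors p LEFT JOIN novels c ON c.author_id = p.id GROUP BY p.name

Result:
name    | COUNT(c.id)
--------+------------
Asimov  | 0          
Atwood  | 2          
Borges  | 1          
Le Guin | 1          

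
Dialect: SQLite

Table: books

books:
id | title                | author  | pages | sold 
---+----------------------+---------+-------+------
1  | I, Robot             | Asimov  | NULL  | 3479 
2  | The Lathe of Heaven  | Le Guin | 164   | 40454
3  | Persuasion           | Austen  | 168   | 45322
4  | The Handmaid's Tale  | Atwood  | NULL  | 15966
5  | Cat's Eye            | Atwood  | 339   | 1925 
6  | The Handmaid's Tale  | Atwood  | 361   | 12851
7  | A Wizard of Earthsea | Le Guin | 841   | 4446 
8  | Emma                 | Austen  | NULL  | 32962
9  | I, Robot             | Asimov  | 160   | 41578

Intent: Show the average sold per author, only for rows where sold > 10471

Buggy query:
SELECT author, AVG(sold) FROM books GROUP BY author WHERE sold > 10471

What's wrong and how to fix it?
Bug: WHERE cannot follow GROUP BY

Fix: Move the WHERE clause before GROUP BY

Corrected query:
SELECT author, AVG(sold) FROM books WHERE sold > 10471 GROUP BY author

Result:
author  | AVG(sold)
--------+----------
Asimov  | 41578    
Atwood  | 14408.5  
Austen  | 39142    
Le Guin | 40454    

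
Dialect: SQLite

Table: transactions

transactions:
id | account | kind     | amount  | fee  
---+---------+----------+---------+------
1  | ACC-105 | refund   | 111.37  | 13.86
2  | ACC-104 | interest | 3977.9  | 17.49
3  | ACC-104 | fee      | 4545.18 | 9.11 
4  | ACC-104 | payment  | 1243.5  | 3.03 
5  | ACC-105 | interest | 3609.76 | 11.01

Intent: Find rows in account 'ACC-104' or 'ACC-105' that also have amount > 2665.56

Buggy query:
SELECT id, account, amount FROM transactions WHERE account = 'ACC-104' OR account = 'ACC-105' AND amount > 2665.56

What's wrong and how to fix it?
Bug: Without parentheses, AND is evaluated before OR, so the amount filter only applies to the 'ACC-105' branch

Fix: Group the OR with parentheses (or use IN), then AND the threshold

Corrected query:
SELECT id, account, amount FROM transactions WHERE (account = 'ACC-104' OR account = 'ACC-105') AND amount > 2665.56

Result:
id | account | amount 
---+---------+--------
2  | ACC-104 | 3977.9 
3  | ACC-104 | 4545.18
5  | ACC-105 | 3609.76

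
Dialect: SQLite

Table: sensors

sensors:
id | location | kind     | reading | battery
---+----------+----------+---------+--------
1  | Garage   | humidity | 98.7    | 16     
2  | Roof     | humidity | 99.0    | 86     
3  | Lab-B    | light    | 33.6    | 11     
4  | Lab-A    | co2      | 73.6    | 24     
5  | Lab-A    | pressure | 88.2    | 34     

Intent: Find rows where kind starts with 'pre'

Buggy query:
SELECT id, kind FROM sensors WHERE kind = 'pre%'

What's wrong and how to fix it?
Bug: '=' compares the literal string including the % character; pattern matching needs LIKE

Fix: Use LIKE for wildcard pattern matching

Corrected query:
SELECT id, kind FROM sensors WHERE kind LIKE 'pre%'

Result:
id | kind    
---+---------
5  | pressure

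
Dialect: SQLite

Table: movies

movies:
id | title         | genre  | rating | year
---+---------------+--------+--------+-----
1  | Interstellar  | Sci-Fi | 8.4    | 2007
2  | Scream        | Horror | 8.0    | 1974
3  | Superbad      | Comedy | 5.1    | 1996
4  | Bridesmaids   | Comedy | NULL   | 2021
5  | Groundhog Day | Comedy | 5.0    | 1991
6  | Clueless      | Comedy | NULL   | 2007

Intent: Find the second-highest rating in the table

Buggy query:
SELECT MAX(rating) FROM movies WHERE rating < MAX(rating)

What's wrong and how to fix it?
Bug: The inner MAX is an aggregate inside WHERE, which is not allowed

Fix: Put the inner MAX in a scalar subquery

Corrected query:
SELECT MAX(rating) FROM movies WHERE rating < (SELECT MAX(rating) FROM movies)

Result:
MAX(rating)
-----------
8          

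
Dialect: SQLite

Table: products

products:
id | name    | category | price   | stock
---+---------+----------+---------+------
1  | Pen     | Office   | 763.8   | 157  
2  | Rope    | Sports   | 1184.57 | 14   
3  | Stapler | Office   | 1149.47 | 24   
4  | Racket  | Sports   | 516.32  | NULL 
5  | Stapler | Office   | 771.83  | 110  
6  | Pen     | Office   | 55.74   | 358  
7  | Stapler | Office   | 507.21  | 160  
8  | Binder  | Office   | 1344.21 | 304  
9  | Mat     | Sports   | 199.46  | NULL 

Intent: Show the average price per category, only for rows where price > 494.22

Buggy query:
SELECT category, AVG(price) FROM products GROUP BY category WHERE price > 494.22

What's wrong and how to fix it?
Bug: Row-level WHERE must come before GROUP BY in the clause order

Fix: Move the WHERE clause before GROUP BY

Corrected query:
SELECT category, AVG(price) FROM products WHERE price > 494.22 GROUP BY category

Result:
category | AVG(price)
---------+-----------
Office   | 907.304   
Sports   | 850.445   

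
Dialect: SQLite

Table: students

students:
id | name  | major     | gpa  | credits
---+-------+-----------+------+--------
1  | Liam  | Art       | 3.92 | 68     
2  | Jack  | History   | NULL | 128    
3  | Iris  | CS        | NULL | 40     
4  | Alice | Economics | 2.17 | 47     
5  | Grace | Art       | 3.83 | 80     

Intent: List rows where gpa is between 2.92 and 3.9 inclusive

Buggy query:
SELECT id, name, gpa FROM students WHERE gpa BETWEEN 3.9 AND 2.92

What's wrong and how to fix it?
Bug: The bounds are reversed; BETWEEN a AND b requires a <= b to match anything

Fix: Write BETWEEN 2.92 AND 3.9

Corrected query:
SELECT id, name, gpa FROM students WHERE gpa BETWEEN 2.92 AND 3.9

Result:
id | name  | gpa 
---+-------+-----
5  | Grace | 3.83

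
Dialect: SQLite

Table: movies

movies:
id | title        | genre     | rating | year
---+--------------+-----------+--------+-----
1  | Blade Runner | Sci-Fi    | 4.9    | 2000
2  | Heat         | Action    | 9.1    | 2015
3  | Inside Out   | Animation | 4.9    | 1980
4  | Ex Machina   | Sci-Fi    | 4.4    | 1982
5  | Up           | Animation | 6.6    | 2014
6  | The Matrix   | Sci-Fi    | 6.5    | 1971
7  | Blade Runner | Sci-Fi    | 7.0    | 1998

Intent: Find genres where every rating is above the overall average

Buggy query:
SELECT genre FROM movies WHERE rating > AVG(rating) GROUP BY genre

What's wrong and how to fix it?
Bug: WHERE evaluates per row before aggregation, so AVG() is unavailable

Fix: Compute the overall average in a scalar subquery and compare each group's MIN against it in HAVING

Corrected query:
SELECT genre FROM movies GROUP BY genre HAVING MIN(rating) > (SELECT AVG(rating) FROM movies)

Result:
genre 
------
Action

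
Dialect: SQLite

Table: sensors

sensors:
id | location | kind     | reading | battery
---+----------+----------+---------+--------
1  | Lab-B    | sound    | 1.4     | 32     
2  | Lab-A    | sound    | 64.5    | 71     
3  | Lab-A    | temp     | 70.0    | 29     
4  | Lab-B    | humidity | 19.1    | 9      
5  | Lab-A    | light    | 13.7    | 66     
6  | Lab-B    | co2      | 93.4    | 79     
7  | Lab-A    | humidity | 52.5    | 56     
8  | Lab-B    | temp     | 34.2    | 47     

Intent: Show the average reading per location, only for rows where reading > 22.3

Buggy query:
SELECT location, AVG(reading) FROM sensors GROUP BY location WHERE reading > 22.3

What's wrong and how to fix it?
Bug: WHERE cannot follow GROUP BY

Fix: Place WHERE between FROM and GROUP BY

Corrected query:
SELECT location, AVG(reading) FROM sensors WHERE reading > 22.3 GROUP BY location

Result:
location | AVG(reading)
---------+-------------
Lab-A    | 62.333333   
Lab-B    | 63.8        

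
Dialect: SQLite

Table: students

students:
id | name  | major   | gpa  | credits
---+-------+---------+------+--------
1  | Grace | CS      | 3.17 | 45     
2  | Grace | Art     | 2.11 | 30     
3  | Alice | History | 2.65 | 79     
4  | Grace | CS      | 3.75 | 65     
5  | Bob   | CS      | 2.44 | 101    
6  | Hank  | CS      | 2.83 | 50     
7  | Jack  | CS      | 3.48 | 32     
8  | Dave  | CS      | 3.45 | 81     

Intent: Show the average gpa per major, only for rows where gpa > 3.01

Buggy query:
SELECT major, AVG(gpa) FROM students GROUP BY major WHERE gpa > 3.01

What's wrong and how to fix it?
Bug: Row-level WHERE must come before GROUP BY in the clause order

Fix: Place WHERE between FROM and GROUP BY

Corrected query:
SELECT major, AVG(gpa) FROM students WHERE gpa > 3.01 GROUP BY major

Result:
major | AVG(gpa)
------+---------
CS    | 3.4625  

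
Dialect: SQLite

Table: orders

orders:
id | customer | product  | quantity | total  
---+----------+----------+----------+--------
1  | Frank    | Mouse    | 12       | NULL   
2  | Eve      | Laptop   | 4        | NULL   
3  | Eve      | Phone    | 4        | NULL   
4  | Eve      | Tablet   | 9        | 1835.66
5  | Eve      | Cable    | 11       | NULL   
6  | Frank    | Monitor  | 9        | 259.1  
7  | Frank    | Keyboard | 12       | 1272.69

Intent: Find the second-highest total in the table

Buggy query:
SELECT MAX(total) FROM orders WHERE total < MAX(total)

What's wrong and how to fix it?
Bug: MAX(total) on the right of the comparison is an aggregate-in-WHERE error

Fix: Compute the overall MAX in a subquery, then take MAX of rows below it

Corrected query:
SELECT MAX(total) FROM orders WHERE total < (SELECT MAX(total) FROM orders)

Result:
MAX(total)
----------
1272.69   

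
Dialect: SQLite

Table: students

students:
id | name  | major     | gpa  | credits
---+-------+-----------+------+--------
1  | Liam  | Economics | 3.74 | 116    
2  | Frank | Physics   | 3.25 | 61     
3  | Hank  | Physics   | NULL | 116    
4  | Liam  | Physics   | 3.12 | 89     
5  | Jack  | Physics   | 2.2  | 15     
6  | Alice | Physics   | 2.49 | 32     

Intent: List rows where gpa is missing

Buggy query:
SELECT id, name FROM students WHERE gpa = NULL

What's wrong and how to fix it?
Bug: '= NULL' is always unknown in SQL three-valued logic, so no rows match

Fix: Use IS NULL to test for NULL

Corrected query:
SELECT id, name FROM students WHERE gpa IS NULL

Result:
id | name
---+-----
3  | Hank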